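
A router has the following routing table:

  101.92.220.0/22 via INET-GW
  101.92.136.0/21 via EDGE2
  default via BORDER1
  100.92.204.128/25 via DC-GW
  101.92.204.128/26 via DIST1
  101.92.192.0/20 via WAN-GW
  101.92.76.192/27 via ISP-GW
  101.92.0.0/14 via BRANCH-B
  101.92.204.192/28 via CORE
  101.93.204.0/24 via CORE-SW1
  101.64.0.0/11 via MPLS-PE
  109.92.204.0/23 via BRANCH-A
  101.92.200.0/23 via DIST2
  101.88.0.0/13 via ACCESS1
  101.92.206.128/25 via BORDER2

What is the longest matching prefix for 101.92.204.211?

101.92.192.0/20

Entries matching 101.92.204.211:
  0.0.0.0/0 (default, matches everything)
  101.64.0.0/11 (101.64.0.0 - 101.95.255.255)
  101.88.0.0/13 (101.88.0.0 - 101.95.255.255)
  101.92.0.0/14 (101.92.0.0 - 101.95.255.255)
  101.92.192.0/20 (101.92.192.0 - 101.92.207.255)
Most specific is 101.92.192.0/20.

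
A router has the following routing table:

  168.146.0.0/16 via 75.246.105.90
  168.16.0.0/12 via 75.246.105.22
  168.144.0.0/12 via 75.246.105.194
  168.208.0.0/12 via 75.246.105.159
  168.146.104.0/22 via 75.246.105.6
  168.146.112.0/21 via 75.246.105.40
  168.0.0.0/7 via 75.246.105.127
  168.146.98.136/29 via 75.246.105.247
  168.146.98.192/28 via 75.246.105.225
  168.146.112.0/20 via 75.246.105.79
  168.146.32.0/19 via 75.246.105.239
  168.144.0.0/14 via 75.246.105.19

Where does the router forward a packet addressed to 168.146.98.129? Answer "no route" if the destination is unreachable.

Routes whose prefix contains 168.146.98.129:
  168.0.0.0/7 (168.0.0.0 - 169.255.255.255) -> 75.246.105.127
  168.144.0.0/12 (168.144.0.0 - 168.159.255.255) -> 75.246.105.194
  168.144.0.0/14 (168.144.0.0 - 168.147.255.255) -> 75.246.105.19
  168.146.0.0/16 (168.146.0.0 - 168.146.255.255) -> 75.246.105.90
More-specific entries that do NOT match:
  168.146.98.136/29 (168.146.98.136 - 168.146.98.143) does not contain 168.146.98.129
  168.146.98.192/28 (168.146.98.192 - 168.146.98.207) does not contain 168.146.98.129
  168.146.104.0/22 (168.146.104.0 - 168.146.107.255) does not contain 168.146.98.129
  168.146.112.0/21 (168.146.112.0 - 168.146.119.255) does not contain 168.146.98.129
  168.146.112.0/20 (168.146.112.0 - 168.146.127.255) does not contain 168.146.98.129
  168.146.32.0/19 (168.146.32.0 - 168.146.63.255) does not contain 168.146.98.129
Longest matching prefix is /16 -> next hop 75.246.105.90.

75.246.105.90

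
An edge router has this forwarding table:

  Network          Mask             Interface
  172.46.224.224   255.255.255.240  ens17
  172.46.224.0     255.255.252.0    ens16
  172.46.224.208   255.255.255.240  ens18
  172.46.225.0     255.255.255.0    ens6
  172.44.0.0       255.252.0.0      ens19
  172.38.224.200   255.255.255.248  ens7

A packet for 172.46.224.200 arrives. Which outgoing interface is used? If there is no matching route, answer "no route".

ens16

Routes whose prefix contains 172.46.224.200:
  172.44.0.0/14 (172.44.0.0 - 172.47.255.255) -> ens19
  172.46.224.0/22 (172.46.224.0 - 172.46.227.255) -> ens16
More-specific entries that do NOT match:
  172.38.224.200/29 (172.38.224.200 - 172.38.224.207) does not contain 172.46.224.200
  172.46.224.224/28 (172.46.224.224 - 172.46.224.239) does not contain 172.46.224.200
  172.46.224.208/28 (172.46.224.208 - 172.46.224.223) does not contain 172.46.224.200
  172.46.225.0/24 (172.46.225.0 - 172.46.225.255) does not contain 172.46.224.200
Longest matching prefix is /22 -> interface ens16.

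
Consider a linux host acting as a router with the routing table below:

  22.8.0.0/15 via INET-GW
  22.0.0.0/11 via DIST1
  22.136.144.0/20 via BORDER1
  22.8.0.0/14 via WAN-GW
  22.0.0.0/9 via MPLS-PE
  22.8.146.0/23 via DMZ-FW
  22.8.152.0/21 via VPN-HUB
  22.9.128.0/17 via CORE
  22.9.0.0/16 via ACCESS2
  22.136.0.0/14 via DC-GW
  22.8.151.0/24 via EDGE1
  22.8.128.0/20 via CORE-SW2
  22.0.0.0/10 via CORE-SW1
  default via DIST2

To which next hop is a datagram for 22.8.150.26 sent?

INET-GW

Routes whose prefix contains 22.8.150.26:
  0.0.0.0/0 (default, matches everything) -> DIST2
  22.0.0.0/9 (22.0.0.0 - 22.127.255.255) -> MPLS-PE
  22.0.0.0/10 (22.0.0.0 - 22.63.255.255) -> CORE-SW1
  22.0.0.0/11 (22.0.0.0 - 22.31.255.255) -> DIST1
  22.8.0.0/14 (22.8.0.0 - 22.11.255.255) -> WAN-GW
  22.8.0.0/15 (22.8.0.0 - 22.9.255.255) -> INET-GW
More-specific entries that do NOT match:
  22.8.151.0/24 (22.8.151.0 - 22.8.151.255) does not contain 22.8.150.26
  22.8.146.0/23 (22.8.146.0 - 22.8.147.255) does not contain 22.8.150.26
  22.8.152.0/21 (22.8.152.0 - 22.8.159.255) does not contain 22.8.150.26
  22.136.144.0/20 (22.136.144.0 - 22.136.159.255) does not contain 22.8.150.26
  22.8.128.0/20 (22.8.128.0 - 22.8.143.255) does not contain 22.8.150.26
  22.9.128.0/17 (22.9.128.0 - 22.9.255.255) does not contain 22.8.150.26
  22.9.0.0/16 (22.9.0.0 - 22.9.255.255) does not contain 22.8.150.26
Longest matching prefix is /15 -> next hop INET-GW.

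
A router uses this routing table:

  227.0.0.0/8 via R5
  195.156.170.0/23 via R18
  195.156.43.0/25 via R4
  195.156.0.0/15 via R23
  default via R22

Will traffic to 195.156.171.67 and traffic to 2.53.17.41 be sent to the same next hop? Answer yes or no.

195.156.171.67: longest match 195.156.170.0/23 -> R18
2.53.17.41: longest match 0.0.0.0/0 -> R22

no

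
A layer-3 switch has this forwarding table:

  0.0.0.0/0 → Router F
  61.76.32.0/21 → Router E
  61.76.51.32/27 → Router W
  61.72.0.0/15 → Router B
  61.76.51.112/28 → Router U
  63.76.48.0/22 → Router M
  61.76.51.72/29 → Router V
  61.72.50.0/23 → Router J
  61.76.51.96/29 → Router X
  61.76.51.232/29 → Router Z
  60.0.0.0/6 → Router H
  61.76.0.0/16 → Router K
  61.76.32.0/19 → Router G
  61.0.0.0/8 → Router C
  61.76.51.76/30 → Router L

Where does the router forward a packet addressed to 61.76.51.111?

Routes whose prefix contains 61.76.51.111:
  0.0.0.0/0 (default, matches everything) -> Router F
  60.0.0.0/6 (60.0.0.0 - 63.255.255.255) -> Router H
  61.0.0.0/8 (61.0.0.0 - 61.255.255.255) -> Router C
  61.76.0.0/16 (61.76.0.0 - 61.76.255.255) -> Router K
  61.76.32.0/19 (61.76.32.0 - 61.76.63.255) -> Router G
More-specific entries that do NOT match:
  61.76.51.76/30 (61.76.51.76 - 61.76.51.79) does not contain 61.76.51.111
  61.76.51.72/29 (61.76.51.72 - 61.76.51.79) does not contain 61.76.51.111
  61.76.51.96/29 (61.76.51.96 - 61.76.51.103) does not contain 61.76.51.111
  61.76.51.232/29 (61.76.51.232 - 61.76.51.239) does not contain 61.76.51.111
  61.76.51.112/28 (61.76.51.112 - 61.76.51.127) does not contain 61.76.51.111
  61.76.51.32/27 (61.76.51.32 - 61.76.51.63) does not contain 61.76.51.111
  61.72.50.0/23 (61.72.50.0 - 61.72.51.255) does not contain 61.76.51.111
  63.76.48.0/22 (63.76.48.0 - 63.76.51.255) does not contain 61.76.51.111
  61.76.32.0/21 (61.76.32.0 - 61.76.39.255) does not contain 61.76.51.111
Longest matching prefix is /19 -> next hop Router G.

Router G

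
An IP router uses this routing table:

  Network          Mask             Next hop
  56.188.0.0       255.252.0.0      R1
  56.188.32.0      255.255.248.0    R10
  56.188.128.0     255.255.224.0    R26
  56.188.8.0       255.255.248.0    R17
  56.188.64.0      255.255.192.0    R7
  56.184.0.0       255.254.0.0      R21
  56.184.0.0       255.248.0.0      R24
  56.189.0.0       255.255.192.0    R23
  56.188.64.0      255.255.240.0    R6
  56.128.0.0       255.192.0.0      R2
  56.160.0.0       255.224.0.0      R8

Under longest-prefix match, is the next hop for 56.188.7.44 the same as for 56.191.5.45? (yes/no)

yes

56.188.7.44: longest match 56.188.0.0/14 -> R1
56.191.5.45: longest match 56.188.0.0/14 -> R1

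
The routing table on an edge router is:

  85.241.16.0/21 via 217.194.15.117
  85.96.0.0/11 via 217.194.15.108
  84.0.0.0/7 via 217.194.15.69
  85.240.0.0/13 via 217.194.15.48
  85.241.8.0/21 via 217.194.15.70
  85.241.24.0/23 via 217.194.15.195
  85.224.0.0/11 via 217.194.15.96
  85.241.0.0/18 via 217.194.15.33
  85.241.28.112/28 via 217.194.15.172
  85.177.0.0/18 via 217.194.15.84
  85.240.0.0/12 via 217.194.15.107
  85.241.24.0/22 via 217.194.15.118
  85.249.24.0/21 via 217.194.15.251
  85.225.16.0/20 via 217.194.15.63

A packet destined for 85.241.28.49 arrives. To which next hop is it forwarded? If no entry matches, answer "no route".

217.194.15.33

Routes whose prefix contains 85.241.28.49:
  84.0.0.0/7 (84.0.0.0 - 85.255.255.255) -> 217.194.15.69
  85.224.0.0/11 (85.224.0.0 - 85.255.255.255) -> 217.194.15.96
  85.240.0.0/12 (85.240.0.0 - 85.255.255.255) -> 217.194.15.107
  85.240.0.0/13 (85.240.0.0 - 85.247.255.255) -> 217.194.15.48
  85.241.0.0/18 (85.241.0.0 - 85.241.63.255) -> 217.194.15.33
More-specific entries that do NOT match:
  85.241.28.112/28 (85.241.28.112 - 85.241.28.127) does not contain 85.241.28.49
  85.241.24.0/23 (85.241.24.0 - 85.241.25.255) does not contain 85.241.28.49
  85.241.24.0/22 (85.241.24.0 - 85.241.27.255) does not contain 85.241.28.49
  85.241.16.0/21 (85.241.16.0 - 85.241.23.255) does not contain 85.241.28.49
  85.241.8.0/21 (85.241.8.0 - 85.241.15.255) does not contain 85.241.28.49
  85.249.24.0/21 (85.249.24.0 - 85.249.31.255) does not contain 85.241.28.49
  85.225.16.0/20 (85.225.16.0 - 85.225.31.255) does not contain 85.241.28.49
Longest matching prefix is /18 -> next hop 217.194.15.33.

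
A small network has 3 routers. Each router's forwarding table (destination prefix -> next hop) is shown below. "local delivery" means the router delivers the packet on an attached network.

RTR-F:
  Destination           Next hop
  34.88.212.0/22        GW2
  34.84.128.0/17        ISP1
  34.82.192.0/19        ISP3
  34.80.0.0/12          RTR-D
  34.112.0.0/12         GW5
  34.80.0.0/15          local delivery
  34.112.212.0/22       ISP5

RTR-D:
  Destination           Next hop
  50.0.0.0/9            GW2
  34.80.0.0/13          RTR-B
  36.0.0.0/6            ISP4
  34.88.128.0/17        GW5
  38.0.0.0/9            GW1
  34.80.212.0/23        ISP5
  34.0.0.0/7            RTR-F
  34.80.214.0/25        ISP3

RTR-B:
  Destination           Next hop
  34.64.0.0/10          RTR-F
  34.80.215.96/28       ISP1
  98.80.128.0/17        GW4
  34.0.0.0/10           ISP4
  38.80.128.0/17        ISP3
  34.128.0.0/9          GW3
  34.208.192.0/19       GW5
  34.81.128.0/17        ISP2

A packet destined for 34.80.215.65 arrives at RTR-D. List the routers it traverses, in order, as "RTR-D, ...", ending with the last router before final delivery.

At RTR-D: longest match for 34.80.215.65 is 34.80.0.0/13 -> RTR-B
At RTR-B: longest match for 34.80.215.65 is 34.64.0.0/10 -> RTR-F
At RTR-F: longest match for 34.80.215.65 is 34.80.0.0/15 -> local delivery

RTR-D, RTR-B, RTR-F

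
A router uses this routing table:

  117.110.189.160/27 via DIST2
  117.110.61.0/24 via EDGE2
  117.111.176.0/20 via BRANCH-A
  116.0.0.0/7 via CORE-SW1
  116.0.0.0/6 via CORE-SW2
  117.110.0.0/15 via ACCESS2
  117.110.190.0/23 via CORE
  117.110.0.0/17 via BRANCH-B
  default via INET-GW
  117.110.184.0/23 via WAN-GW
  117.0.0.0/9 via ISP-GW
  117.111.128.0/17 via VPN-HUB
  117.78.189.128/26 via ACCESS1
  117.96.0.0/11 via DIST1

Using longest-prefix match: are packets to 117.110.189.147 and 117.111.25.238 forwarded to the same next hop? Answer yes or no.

117.110.189.147: longest match 117.110.0.0/15 -> ACCESS2
117.111.25.238: longest match 117.110.0.0/15 -> ACCESS2

yes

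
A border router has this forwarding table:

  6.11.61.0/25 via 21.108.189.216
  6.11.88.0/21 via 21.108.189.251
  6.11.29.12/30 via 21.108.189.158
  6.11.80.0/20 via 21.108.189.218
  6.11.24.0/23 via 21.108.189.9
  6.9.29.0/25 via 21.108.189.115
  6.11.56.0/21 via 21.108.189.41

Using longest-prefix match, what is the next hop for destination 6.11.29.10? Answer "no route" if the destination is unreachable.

No entry's prefix contains 6.11.29.10; there is no default route.

no route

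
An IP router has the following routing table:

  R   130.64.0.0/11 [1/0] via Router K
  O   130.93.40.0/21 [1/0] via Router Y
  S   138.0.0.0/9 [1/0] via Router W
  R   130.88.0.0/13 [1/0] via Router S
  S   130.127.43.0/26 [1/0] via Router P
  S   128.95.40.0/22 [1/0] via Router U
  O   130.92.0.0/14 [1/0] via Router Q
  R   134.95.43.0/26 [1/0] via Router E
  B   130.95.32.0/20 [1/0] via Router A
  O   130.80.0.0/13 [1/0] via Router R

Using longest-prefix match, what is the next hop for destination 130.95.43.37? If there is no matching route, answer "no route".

Router A

Routes whose prefix contains 130.95.43.37:
  130.64.0.0/11 (130.64.0.0 - 130.95.255.255) -> Router K
  130.88.0.0/13 (130.88.0.0 - 130.95.255.255) -> Router S
  130.92.0.0/14 (130.92.0.0 - 130.95.255.255) -> Router Q
  130.95.32.0/20 (130.95.32.0 - 130.95.47.255) -> Router A
More-specific entries that do NOT match:
  130.127.43.0/26 (130.127.43.0 - 130.127.43.63) does not contain 130.95.43.37
  134.95.43.0/26 (134.95.43.0 - 134.95.43.63) does not contain 130.95.43.37
  128.95.40.0/22 (128.95.40.0 - 128.95.43.255) does not contain 130.95.43.37
  130.93.40.0/21 (130.93.40.0 - 130.93.47.255) does not contain 130.95.43.37
Longest matching prefix is /20 -> next hop Router A.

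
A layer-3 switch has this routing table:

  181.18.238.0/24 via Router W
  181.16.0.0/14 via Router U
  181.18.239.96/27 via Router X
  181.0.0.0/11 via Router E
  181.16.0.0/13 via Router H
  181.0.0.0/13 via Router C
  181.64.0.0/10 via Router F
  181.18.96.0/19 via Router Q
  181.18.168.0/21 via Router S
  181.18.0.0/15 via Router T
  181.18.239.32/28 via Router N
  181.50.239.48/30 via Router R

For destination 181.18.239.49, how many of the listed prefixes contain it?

Prefixes containing 181.18.239.49:
  181.0.0.0/11 (181.0.0.0 - 181.31.255.255)
  181.16.0.0/13 (181.16.0.0 - 181.23.255.255)
  181.16.0.0/14 (181.16.0.0 - 181.19.255.255)
  181.18.0.0/15 (181.18.0.0 - 181.19.255.255)
Total matching entries: 4.

4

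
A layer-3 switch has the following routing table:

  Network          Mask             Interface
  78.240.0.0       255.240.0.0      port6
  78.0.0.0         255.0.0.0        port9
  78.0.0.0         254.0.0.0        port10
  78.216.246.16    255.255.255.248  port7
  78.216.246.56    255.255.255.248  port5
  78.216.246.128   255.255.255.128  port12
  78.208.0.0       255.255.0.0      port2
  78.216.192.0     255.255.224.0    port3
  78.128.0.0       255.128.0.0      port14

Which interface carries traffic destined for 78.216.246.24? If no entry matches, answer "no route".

port14

Routes whose prefix contains 78.216.246.24:
  78.0.0.0/7 (78.0.0.0 - 79.255.255.255) -> port10
  78.0.0.0/8 (78.0.0.0 - 78.255.255.255) -> port9
  78.128.0.0/9 (78.128.0.0 - 78.255.255.255) -> port14
More-specific entries that do NOT match:
  78.216.246.16/29 (78.216.246.16 - 78.216.246.23) does not contain 78.216.246.24
  78.216.246.56/29 (78.216.246.56 - 78.216.246.63) does not contain 78.216.246.24
  78.216.246.128/25 (78.216.246.128 - 78.216.246.255) does not contain 78.216.246.24
  78.216.192.0/19 (78.216.192.0 - 78.216.223.255) does not contain 78.216.246.24
  78.208.0.0/16 (78.208.0.0 - 78.208.255.255) does not contain 78.216.246.24
  78.240.0.0/12 (78.240.0.0 - 78.255.255.255) does not contain 78.216.246.24
Longest matching prefix is /9 -> interface port14.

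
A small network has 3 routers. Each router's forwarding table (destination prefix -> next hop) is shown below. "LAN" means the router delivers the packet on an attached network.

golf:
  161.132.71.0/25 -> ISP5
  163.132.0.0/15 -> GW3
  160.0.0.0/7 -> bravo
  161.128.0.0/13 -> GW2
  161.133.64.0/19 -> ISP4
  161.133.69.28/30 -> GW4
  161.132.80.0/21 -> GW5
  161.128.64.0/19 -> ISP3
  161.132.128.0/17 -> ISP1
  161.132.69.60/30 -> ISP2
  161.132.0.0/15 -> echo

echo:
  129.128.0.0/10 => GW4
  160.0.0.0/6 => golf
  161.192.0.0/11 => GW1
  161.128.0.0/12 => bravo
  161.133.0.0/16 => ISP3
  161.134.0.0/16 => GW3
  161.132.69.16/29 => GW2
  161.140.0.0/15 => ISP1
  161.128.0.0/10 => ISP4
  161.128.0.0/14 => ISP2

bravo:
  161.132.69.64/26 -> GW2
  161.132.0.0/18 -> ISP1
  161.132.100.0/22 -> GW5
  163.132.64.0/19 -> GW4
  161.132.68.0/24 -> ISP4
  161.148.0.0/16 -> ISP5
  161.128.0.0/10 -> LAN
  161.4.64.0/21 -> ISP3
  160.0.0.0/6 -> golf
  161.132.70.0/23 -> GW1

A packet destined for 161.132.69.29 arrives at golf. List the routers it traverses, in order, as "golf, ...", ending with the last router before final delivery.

golf, echo, bravo

At golf: longest match for 161.132.69.29 is 161.132.0.0/15 -> echo
At echo: longest match for 161.132.69.29 is 161.128.0.0/12 -> bravo
At bravo: longest match for 161.132.69.29 is 161.128.0.0/10 -> LAN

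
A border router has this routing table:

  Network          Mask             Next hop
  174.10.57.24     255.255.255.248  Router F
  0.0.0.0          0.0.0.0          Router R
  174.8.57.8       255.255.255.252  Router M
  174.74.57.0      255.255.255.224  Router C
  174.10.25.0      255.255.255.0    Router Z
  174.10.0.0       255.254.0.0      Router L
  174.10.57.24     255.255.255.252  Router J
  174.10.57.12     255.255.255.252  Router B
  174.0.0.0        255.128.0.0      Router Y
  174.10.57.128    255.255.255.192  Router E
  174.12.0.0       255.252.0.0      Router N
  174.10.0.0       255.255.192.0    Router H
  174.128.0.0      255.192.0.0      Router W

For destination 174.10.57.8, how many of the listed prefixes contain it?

Prefixes containing 174.10.57.8:
  0.0.0.0/0 (default, matches everything)
  174.0.0.0/9 (174.0.0.0 - 174.127.255.255)
  174.10.0.0/15 (174.10.0.0 - 174.11.255.255)
  174.10.0.0/18 (174.10.0.0 - 174.10.63.255)
Total matching entries: 4.

4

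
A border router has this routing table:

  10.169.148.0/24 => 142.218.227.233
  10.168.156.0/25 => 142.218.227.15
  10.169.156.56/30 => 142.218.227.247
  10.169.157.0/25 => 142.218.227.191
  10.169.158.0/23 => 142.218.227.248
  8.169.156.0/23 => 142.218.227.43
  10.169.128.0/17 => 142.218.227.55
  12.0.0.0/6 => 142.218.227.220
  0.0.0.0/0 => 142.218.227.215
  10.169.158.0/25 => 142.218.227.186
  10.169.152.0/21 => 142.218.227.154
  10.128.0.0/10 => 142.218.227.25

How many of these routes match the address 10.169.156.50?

Prefixes containing 10.169.156.50:
  0.0.0.0/0 (default, matches everything)
  10.128.0.0/10 (10.128.0.0 - 10.191.255.255)
  10.169.128.0/17 (10.169.128.0 - 10.169.255.255)
  10.169.152.0/21 (10.169.152.0 - 10.169.159.255)
Total matching entries: 4.

4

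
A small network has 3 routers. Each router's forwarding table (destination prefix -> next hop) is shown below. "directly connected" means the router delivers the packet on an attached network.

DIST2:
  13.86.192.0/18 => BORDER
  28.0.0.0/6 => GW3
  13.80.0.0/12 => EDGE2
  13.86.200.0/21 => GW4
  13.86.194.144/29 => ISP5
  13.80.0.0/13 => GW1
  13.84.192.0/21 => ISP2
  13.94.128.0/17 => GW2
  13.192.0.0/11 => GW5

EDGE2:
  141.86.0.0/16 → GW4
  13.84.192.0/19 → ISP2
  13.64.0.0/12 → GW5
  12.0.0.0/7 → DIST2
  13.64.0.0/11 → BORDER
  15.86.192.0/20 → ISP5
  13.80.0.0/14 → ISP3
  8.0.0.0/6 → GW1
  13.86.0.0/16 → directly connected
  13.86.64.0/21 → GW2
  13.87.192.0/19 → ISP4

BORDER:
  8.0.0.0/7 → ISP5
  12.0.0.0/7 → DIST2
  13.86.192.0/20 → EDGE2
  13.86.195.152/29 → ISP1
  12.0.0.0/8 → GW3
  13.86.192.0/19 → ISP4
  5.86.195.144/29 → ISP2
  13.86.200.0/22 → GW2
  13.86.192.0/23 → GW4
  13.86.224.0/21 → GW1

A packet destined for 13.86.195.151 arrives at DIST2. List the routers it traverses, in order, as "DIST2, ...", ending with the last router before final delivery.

DIST2, BORDER, EDGE2

At DIST2: longest match for 13.86.195.151 is 13.86.192.0/18 -> BORDER
At BORDER: longest match for 13.86.195.151 is 13.86.192.0/20 -> EDGE2
At EDGE2: longest match for 13.86.195.151 is 13.86.0.0/16 -> directly connected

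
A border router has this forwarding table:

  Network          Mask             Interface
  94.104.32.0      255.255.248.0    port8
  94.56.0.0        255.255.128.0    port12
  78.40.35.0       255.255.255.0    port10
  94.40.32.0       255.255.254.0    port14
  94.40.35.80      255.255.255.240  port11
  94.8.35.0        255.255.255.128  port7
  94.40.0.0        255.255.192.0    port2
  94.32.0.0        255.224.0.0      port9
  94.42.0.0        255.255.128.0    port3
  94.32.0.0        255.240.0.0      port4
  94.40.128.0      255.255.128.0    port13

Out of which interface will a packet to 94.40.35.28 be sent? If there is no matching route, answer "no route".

port2

Routes whose prefix contains 94.40.35.28:
  94.32.0.0/11 (94.32.0.0 - 94.63.255.255) -> port9
  94.32.0.0/12 (94.32.0.0 - 94.47.255.255) -> port4
  94.40.0.0/18 (94.40.0.0 - 94.40.63.255) -> port2
More-specific entries that do NOT match:
  94.40.35.80/28 (94.40.35.80 - 94.40.35.95) does not contain 94.40.35.28
  94.8.35.0/25 (94.8.35.0 - 94.8.35.127) does not contain 94.40.35.28
  78.40.35.0/24 (78.40.35.0 - 78.40.35.255) does not contain 94.40.35.28
  94.40.32.0/23 (94.40.32.0 - 94.40.33.255) does not contain 94.40.35.28
  94.104.32.0/21 (94.104.32.0 - 94.104.39.255) does not contain 94.40.35.28
Longest matching prefix is /18 -> interface port2.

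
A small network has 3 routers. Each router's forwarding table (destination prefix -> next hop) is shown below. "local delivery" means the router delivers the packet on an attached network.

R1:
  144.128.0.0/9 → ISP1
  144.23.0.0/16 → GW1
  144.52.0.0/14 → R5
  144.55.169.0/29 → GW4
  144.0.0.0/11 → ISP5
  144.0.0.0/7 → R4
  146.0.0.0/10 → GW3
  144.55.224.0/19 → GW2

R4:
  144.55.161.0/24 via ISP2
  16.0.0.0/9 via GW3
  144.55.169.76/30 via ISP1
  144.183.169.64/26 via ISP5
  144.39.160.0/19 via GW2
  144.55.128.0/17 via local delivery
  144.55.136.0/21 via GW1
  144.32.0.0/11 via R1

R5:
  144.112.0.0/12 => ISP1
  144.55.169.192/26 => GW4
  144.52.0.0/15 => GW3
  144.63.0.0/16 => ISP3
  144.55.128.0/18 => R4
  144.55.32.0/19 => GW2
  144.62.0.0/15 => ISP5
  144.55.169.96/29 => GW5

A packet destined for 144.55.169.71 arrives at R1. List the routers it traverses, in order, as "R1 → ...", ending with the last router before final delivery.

At R1: longest match for 144.55.169.71 is 144.52.0.0/14 -> R5
At R5: longest match for 144.55.169.71 is 144.55.128.0/18 -> R4
At R4: longest match for 144.55.169.71 is 144.55.128.0/17 -> local delivery

R1 → R5 → R4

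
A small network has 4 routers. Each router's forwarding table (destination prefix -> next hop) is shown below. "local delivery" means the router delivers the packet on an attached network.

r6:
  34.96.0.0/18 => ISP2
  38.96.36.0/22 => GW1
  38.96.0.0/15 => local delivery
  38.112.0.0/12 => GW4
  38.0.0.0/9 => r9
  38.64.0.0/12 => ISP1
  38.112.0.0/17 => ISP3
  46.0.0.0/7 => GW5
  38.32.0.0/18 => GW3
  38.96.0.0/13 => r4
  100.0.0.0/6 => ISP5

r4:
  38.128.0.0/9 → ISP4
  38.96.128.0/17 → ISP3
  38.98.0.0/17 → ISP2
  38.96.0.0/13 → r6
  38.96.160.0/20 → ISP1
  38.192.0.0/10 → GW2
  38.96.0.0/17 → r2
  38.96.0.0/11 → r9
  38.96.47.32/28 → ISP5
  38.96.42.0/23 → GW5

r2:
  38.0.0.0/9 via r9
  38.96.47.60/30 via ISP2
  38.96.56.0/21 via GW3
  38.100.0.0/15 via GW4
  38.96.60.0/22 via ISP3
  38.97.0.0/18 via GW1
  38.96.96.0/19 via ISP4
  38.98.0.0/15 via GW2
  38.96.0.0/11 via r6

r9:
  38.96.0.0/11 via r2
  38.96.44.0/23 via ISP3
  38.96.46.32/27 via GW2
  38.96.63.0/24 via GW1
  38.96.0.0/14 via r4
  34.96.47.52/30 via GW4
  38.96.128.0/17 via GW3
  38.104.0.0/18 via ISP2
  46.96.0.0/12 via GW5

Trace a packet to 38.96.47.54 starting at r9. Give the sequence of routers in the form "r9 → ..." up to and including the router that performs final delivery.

At r9: longest match for 38.96.47.54 is 38.96.0.0/14 -> r4
At r4: longest match for 38.96.47.54 is 38.96.0.0/17 -> r2
At r2: longest match for 38.96.47.54 is 38.96.0.0/11 -> r6
At r6: longest match for 38.96.47.54 is 38.96.0.0/15 -> local delivery

r9 → r4 → r2 → r6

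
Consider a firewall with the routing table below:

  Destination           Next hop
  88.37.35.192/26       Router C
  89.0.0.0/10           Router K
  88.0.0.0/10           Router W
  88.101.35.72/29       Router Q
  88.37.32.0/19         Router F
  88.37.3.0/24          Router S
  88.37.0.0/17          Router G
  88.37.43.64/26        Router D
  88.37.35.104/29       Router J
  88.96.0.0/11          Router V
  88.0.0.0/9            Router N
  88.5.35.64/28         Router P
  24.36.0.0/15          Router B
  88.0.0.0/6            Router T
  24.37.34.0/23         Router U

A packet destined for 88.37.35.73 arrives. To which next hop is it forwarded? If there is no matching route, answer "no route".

Routes whose prefix contains 88.37.35.73:
  88.0.0.0/6 (88.0.0.0 - 91.255.255.255) -> Router T
  88.0.0.0/9 (88.0.0.0 - 88.127.255.255) -> Router N
  88.0.0.0/10 (88.0.0.0 - 88.63.255.255) -> Router W
  88.37.0.0/17 (88.37.0.0 - 88.37.127.255) -> Router G
  88.37.32.0/19 (88.37.32.0 - 88.37.63.255) -> Router F
More-specific entries that do NOT match:
  88.101.35.72/29 (88.101.35.72 - 88.101.35.79) does not contain 88.37.35.73
  88.37.35.104/29 (88.37.35.104 - 88.37.35.111) does not contain 88.37.35.73
  88.5.35.64/28 (88.5.35.64 - 88.5.35.79) does not contain 88.37.35.73
  88.37.35.192/26 (88.37.35.192 - 88.37.35.255) does not contain 88.37.35.73
  88.37.43.64/26 (88.37.43.64 - 88.37.43.127) does not contain 88.37.35.73
  88.37.3.0/24 (88.37.3.0 - 88.37.3.255) does not contain 88.37.35.73
  24.37.34.0/23 (24.37.34.0 - 24.37.35.255) does not contain 88.37.35.73
Longest matching prefix is /19 -> next hop Router F.

Router F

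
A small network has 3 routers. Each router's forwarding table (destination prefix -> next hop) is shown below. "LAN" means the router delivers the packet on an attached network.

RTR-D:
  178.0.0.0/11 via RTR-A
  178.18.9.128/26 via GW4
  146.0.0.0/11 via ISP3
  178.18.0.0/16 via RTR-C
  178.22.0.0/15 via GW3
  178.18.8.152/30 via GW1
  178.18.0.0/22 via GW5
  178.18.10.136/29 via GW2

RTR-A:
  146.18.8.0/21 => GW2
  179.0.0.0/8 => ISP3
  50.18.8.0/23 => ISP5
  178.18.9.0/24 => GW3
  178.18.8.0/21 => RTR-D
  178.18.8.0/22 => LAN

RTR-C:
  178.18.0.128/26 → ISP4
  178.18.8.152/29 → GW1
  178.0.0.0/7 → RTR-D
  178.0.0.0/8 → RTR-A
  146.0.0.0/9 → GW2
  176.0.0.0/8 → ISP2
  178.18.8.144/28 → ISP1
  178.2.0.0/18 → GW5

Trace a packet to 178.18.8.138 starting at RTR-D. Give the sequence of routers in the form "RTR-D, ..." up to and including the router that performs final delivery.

At RTR-D: longest match for 178.18.8.138 is 178.18.0.0/16 -> RTR-C
At RTR-C: longest match for 178.18.8.138 is 178.0.0.0/8 -> RTR-A
At RTR-A: longest match for 178.18.8.138 is 178.18.8.0/22 -> LAN

RTR-D, RTR-C, RTR-A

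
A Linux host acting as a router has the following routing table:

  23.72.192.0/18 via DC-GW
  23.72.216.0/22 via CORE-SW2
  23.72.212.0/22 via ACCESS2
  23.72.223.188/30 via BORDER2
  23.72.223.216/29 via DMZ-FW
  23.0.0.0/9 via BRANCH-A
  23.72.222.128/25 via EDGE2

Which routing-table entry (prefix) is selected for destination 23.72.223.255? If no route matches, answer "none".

Entries matching 23.72.223.255:
  23.0.0.0/9 (23.0.0.0 - 23.127.255.255)
  23.72.192.0/18 (23.72.192.0 - 23.72.255.255)
Most specific is 23.72.192.0/18.

23.72.192.0/18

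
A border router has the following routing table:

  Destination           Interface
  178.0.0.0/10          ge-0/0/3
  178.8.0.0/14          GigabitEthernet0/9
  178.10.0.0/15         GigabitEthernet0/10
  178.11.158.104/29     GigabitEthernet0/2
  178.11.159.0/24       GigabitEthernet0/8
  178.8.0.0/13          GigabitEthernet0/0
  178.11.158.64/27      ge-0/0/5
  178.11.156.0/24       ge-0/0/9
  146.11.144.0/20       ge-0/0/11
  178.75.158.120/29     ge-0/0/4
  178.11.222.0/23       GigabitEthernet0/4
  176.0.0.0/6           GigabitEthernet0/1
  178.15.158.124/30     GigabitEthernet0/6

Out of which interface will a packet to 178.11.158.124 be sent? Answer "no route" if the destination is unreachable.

GigabitEthernet0/10

Routes whose prefix contains 178.11.158.124:
  176.0.0.0/6 (176.0.0.0 - 179.255.255.255) -> GigabitEthernet0/1
  178.0.0.0/10 (178.0.0.0 - 178.63.255.255) -> ge-0/0/3
  178.8.0.0/13 (178.8.0.0 - 178.15.255.255) -> GigabitEthernet0/0
  178.8.0.0/14 (178.8.0.0 - 178.11.255.255) -> GigabitEthernet0/9
  178.10.0.0/15 (178.10.0.0 - 178.11.255.255) -> GigabitEthernet0/10
More-specific entries that do NOT match:
  178.15.158.124/30 (178.15.158.124 - 178.15.158.127) does not contain 178.11.158.124
  178.11.158.104/29 (178.11.158.104 - 178.11.158.111) does not contain 178.11.158.124
  178.75.158.120/29 (178.75.158.120 - 178.75.158.127) does not contain 178.11.158.124
  178.11.158.64/27 (178.11.158.64 - 178.11.158.95) does not contain 178.11.158.124
  178.11.159.0/24 (178.11.159.0 - 178.11.159.255) does not contain 178.11.158.124
  178.11.156.0/24 (178.11.156.0 - 178.11.156.255) does not contain 178.11.158.124
  178.11.222.0/23 (178.11.222.0 - 178.11.223.255) does not contain 178.11.158.124
  146.11.144.0/20 (146.11.144.0 - 146.11.159.255) does not contain 178.11.158.124
Longest matching prefix is /15 -> interface GigabitEthernet0/10.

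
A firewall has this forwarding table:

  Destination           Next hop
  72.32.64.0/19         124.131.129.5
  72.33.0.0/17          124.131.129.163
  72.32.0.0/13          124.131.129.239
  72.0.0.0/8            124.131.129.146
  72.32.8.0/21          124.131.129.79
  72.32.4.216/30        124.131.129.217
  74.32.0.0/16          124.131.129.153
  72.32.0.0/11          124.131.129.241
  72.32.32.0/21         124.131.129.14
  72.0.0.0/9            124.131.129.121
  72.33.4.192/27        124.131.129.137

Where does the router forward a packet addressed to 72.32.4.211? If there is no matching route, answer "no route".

Routes whose prefix contains 72.32.4.211:
  72.0.0.0/8 (72.0.0.0 - 72.255.255.255) -> 124.131.129.146
  72.0.0.0/9 (72.0.0.0 - 72.127.255.255) -> 124.131.129.121
  72.32.0.0/11 (72.32.0.0 - 72.63.255.255) -> 124.131.129.241
  72.32.0.0/13 (72.32.0.0 - 72.39.255.255) -> 124.131.129.239
More-specific entries that do NOT match:
  72.32.4.216/30 (72.32.4.216 - 72.32.4.219) does not contain 72.32.4.211
  72.33.4.192/27 (72.33.4.192 - 72.33.4.223) does not contain 72.32.4.211
  72.32.8.0/21 (72.32.8.0 - 72.32.15.255) does not contain 72.32.4.211
  72.32.32.0/21 (72.32.32.0 - 72.32.39.255) does not contain 72.32.4.211
  72.32.64.0/19 (72.32.64.0 - 72.32.95.255) does not contain 72.32.4.211
  72.33.0.0/17 (72.33.0.0 - 72.33.127.255) does not contain 72.32.4.211
  74.32.0.0/16 (74.32.0.0 - 74.32.255.255) does not contain 72.32.4.211
Longest matching prefix is /13 -> next hop 124.131.129.239.

124.131.129.239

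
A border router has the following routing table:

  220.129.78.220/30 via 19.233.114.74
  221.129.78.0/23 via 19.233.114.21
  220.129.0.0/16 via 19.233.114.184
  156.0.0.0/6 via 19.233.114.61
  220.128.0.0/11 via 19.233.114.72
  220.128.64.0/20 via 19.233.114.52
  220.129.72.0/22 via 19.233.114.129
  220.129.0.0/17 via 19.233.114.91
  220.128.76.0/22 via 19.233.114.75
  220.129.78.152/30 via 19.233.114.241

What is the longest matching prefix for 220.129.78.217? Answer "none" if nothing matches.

Entries matching 220.129.78.217:
  220.128.0.0/11 (220.128.0.0 - 220.159.255.255)
  220.129.0.0/16 (220.129.0.0 - 220.129.255.255)
  220.129.0.0/17 (220.129.0.0 - 220.129.127.255)
Most specific is 220.129.0.0/17.

220.129.0.0/17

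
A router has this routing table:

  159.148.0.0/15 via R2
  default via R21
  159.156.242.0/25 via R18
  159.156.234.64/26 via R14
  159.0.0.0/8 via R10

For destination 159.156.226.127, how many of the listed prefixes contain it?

2

Prefixes containing 159.156.226.127:
  0.0.0.0/0 (default, matches everything)
  159.0.0.0/8 (159.0.0.0 - 159.255.255.255)
Total matching entries: 2.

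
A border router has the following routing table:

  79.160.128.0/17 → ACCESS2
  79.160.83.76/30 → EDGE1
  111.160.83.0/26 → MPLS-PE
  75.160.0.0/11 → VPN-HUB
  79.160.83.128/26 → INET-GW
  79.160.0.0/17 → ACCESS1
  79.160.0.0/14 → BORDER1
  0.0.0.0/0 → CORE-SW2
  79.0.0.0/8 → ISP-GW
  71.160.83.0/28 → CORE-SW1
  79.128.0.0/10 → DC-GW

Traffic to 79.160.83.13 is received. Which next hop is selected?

Routes whose prefix contains 79.160.83.13:
  0.0.0.0/0 (default, matches everything) -> CORE-SW2
  79.0.0.0/8 (79.0.0.0 - 79.255.255.255) -> ISP-GW
  79.128.0.0/10 (79.128.0.0 - 79.191.255.255) -> DC-GW
  79.160.0.0/14 (79.160.0.0 - 79.163.255.255) -> BORDER1
  79.160.0.0/17 (79.160.0.0 - 79.160.127.255) -> ACCESS1
More-specific entries that do NOT match:
  79.160.83.76/30 (79.160.83.76 - 79.160.83.79) does not contain 79.160.83.13
  71.160.83.0/28 (71.160.83.0 - 71.160.83.15) does not contain 79.160.83.13
  111.160.83.0/26 (111.160.83.0 - 111.160.83.63) does not contain 79.160.83.13
  79.160.83.128/26 (79.160.83.128 - 79.160.83.191) does not contain 79.160.83.13
Longest matching prefix is /17 -> next hop ACCESS1.

ACCESS1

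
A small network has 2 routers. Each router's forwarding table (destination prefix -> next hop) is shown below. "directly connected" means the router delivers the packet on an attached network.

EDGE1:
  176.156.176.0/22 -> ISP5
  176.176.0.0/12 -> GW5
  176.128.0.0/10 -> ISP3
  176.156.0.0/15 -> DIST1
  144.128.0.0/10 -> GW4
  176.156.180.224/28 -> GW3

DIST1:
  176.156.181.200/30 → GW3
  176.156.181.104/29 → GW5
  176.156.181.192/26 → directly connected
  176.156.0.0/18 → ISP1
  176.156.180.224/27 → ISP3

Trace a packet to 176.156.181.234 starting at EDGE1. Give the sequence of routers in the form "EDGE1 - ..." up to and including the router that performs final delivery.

EDGE1 - DIST1

At EDGE1: longest match for 176.156.181.234 is 176.156.0.0/15 -> DIST1
At DIST1: longest match for 176.156.181.234 is 176.156.181.192/26 -> directly connected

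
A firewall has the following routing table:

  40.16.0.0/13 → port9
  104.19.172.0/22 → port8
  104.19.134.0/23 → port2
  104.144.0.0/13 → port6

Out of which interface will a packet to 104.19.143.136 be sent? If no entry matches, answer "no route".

no route

No entry's prefix contains 104.19.143.136; there is no default route.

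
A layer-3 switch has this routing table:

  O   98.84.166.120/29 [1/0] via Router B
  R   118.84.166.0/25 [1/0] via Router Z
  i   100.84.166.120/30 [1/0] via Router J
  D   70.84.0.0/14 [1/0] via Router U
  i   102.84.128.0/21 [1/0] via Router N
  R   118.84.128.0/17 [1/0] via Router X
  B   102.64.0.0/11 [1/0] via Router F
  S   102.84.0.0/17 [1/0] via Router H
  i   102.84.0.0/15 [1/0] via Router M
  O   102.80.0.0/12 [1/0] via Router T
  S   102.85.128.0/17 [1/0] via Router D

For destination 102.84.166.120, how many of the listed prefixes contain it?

Prefixes containing 102.84.166.120:
  102.64.0.0/11 (102.64.0.0 - 102.95.255.255)
  102.80.0.0/12 (102.80.0.0 - 102.95.255.255)
  102.84.0.0/15 (102.84.0.0 - 102.85.255.255)
Total matching entries: 3.

3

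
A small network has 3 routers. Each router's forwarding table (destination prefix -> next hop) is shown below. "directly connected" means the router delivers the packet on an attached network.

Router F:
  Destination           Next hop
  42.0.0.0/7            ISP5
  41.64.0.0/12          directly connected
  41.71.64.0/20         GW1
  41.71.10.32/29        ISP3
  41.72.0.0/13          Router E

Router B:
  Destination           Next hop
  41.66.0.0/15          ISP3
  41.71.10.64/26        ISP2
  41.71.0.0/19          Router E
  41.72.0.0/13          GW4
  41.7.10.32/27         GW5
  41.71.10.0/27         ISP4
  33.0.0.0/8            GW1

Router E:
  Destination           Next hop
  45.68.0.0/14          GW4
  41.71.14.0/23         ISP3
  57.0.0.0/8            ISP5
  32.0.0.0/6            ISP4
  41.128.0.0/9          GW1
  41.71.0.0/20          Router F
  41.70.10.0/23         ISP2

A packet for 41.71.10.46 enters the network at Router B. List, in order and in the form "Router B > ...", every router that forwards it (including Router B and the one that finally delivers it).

At Router B: longest match for 41.71.10.46 is 41.71.0.0/19 -> Router E
At Router E: longest match for 41.71.10.46 is 41.71.0.0/20 -> Router F
At Router F: longest match for 41.71.10.46 is 41.64.0.0/12 -> directly connected

Router B > Router E > Router F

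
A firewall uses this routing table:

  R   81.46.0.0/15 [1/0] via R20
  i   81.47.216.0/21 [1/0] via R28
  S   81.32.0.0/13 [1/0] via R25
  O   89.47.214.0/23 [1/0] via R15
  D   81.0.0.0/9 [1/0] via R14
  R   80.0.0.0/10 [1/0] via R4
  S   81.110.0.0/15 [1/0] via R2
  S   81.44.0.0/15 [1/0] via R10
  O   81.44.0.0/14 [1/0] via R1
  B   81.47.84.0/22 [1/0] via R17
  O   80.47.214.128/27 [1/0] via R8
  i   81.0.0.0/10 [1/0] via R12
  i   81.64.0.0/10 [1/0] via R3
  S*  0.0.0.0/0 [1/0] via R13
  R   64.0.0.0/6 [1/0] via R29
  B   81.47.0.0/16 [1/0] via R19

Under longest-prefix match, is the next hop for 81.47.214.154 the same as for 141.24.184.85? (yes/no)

no

81.47.214.154: longest match 81.47.0.0/16 -> R19
141.24.184.85: longest match 0.0.0.0/0 -> R13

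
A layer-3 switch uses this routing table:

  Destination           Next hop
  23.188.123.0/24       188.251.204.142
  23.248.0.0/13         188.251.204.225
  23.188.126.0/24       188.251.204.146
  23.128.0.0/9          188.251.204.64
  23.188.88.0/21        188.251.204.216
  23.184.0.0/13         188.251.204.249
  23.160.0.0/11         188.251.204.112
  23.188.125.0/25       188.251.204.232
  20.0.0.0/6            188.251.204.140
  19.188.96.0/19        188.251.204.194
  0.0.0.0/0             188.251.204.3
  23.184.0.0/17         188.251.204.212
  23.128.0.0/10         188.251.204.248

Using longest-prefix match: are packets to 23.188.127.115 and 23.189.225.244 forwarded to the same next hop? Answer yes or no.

yes

23.188.127.115: longest match 23.184.0.0/13 -> 188.251.204.249
23.189.225.244: longest match 23.184.0.0/13 -> 188.251.204.249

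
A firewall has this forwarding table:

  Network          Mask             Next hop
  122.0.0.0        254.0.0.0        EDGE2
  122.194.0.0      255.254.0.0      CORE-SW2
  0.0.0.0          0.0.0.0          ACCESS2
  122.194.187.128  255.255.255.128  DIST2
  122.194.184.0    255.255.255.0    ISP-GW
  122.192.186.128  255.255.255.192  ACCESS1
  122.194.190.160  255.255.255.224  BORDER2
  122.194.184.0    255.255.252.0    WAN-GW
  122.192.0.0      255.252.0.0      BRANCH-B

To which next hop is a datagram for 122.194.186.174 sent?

Routes whose prefix contains 122.194.186.174:
  0.0.0.0/0 (default, matches everything) -> ACCESS2
  122.0.0.0/7 (122.0.0.0 - 123.255.255.255) -> EDGE2
  122.192.0.0/14 (122.192.0.0 - 122.195.255.255) -> BRANCH-B
  122.194.0.0/15 (122.194.0.0 - 122.195.255.255) -> CORE-SW2
  122.194.184.0/22 (122.194.184.0 - 122.194.187.255) -> WAN-GW
More-specific entries that do NOT match:
  122.194.190.160/27 (122.194.190.160 - 122.194.190.191) does not contain 122.194.186.174
  122.192.186.128/26 (122.192.186.128 - 122.192.186.191) does not contain 122.194.186.174
  122.194.187.128/25 (122.194.187.128 - 122.194.187.255) does not contain 122.194.186.174
  122.194.184.0/24 (122.194.184.0 - 122.194.184.255) does not contain 122.194.186.174
Longest matching prefix is /22 -> next hop WAN-GW.

WAN-GW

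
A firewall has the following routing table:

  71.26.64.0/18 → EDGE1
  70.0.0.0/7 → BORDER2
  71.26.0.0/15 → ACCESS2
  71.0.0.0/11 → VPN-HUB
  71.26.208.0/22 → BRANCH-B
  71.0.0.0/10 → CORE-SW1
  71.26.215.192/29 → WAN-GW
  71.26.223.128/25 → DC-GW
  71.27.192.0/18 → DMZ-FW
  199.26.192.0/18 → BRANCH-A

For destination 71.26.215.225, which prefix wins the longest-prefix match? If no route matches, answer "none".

71.26.0.0/15

Entries matching 71.26.215.225:
  70.0.0.0/7 (70.0.0.0 - 71.255.255.255)
  71.0.0.0/10 (71.0.0.0 - 71.63.255.255)
  71.0.0.0/11 (71.0.0.0 - 71.31.255.255)
  71.26.0.0/15 (71.26.0.0 - 71.27.255.255)
Most specific is 71.26.0.0/15.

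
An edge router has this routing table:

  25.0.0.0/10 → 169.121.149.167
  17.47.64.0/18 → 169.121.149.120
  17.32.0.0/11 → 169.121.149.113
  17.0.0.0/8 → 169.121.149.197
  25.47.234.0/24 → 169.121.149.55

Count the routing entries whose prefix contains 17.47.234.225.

2

Prefixes containing 17.47.234.225:
  17.0.0.0/8 (17.0.0.0 - 17.255.255.255)
  17.32.0.0/11 (17.32.0.0 - 17.63.255.255)
Total matching entries: 2.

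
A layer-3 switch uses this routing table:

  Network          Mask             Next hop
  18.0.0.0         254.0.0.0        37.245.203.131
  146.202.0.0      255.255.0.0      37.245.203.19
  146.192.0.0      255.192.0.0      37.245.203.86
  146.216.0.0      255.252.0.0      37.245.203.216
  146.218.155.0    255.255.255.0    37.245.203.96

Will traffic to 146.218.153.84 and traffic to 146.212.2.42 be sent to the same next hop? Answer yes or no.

no

146.218.153.84: longest match 146.216.0.0/14 -> 37.245.203.216
146.212.2.42: longest match 146.192.0.0/10 -> 37.245.203.86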